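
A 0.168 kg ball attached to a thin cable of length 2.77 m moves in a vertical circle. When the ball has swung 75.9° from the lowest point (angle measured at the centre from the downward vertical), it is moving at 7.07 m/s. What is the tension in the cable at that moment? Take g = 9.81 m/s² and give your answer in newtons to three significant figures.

Take the radial direction toward the centre of the circle as positive. The component of the weight along the string toward the centre is −mg cos φ (φ measured from the bottom), so Newton's second law along the string gives T − mg cos φ = m v²/r.
cos 75.9° = 0.2436, so T = m(v²/r + g cos φ) = 0.168 × ((7.07)²/2.77 + 9.81 × 0.2436) = 0.168 × (18.05 + (2.390)) = 0.168 × 20.43 = 3.433 N.

3.43 N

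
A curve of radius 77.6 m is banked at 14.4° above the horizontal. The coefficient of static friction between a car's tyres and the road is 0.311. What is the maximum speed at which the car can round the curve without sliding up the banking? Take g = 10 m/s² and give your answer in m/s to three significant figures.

21.9 m/s

At the maximum speed, friction acts down the slope at its limiting value f = μN. Radially (horizontal, toward centre): N sinθ + μN cosθ = mv²/r. Vertically: N cosθ − μN sinθ = mg.
Dividing: v² = r g (sinθ + μcosθ)/(cosθ − μsinθ).
sinθ + μcosθ = 0.2487 + 0.311×0.9686 = 0.5499; cosθ − μsinθ = 0.9686 − 0.311×0.2487 = 0.8912.
v² = 77.6 × 10.0 × 0.5499/0.8912 = 478.8 m²/s², so v = 21.88 m/s.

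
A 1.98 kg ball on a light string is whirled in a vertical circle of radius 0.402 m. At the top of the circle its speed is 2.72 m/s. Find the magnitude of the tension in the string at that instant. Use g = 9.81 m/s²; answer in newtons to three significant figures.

17.0 N

At the top, both T and the weight mg point inward (toward the centre), so T + mg = mv²/r.
T = m(v²/r − g) = 1.98 × ((2.72)²/0.402 − 9.81) = 1.98 × (18.40 − 9.81) = 1.98 × 8.594 = 17.02 N.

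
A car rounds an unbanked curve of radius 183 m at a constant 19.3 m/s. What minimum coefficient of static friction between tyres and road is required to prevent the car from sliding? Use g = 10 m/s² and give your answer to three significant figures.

0.204

Friction provides the centripetal force: μ_s m g = m v²/r, so μ_s = v²/(g r) = (19.30)²/(10.0 × 183) = 372.5/1830 = 0.2035.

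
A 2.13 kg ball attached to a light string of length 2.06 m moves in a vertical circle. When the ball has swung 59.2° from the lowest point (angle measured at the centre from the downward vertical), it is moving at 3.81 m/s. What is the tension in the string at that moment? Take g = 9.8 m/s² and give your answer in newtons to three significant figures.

25.7 N

Take the radial direction toward the centre of the circle as positive. The component of the weight along the string toward the centre is −mg cos φ (φ measured from the bottom), so Newton's second law along the string gives T − mg cos φ = m v²/r.
cos 59.2° = 0.5120, so T = m(v²/r + g cos φ) = 2.13 × ((3.81)²/2.06 + 9.8 × 0.5120) = 2.13 × (7.047 + (5.018)) = 2.13 × 12.06 = 25.70 N.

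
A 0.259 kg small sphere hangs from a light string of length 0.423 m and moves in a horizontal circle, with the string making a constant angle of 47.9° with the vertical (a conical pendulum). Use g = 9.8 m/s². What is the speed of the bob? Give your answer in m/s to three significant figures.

1.85 m/s

The radius of the circle is r = L sinθ = 0.423 × sin 47.9° = 0.3139 m.
Horizontally T sinθ = mv²/r and vertically T cosθ = mg, so tanθ = v²/(rg).
v = √(r g tanθ) = √(0.3139 × 9.8 × 1.107) = √3.404 = 1.845 m/s.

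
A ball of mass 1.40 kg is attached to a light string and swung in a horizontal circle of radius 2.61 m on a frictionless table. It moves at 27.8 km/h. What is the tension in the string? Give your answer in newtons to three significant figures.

32.0 N

v = 27.8 km/h = 27.8/3.6 = 7.722 m/s.
The tension is the only horizontal force, so it supplies the full centripetal force: T = m v²/r = 1.40 × (7.722)²/2.61 = 1.40 × 59.63/2.61 = 31.99 N.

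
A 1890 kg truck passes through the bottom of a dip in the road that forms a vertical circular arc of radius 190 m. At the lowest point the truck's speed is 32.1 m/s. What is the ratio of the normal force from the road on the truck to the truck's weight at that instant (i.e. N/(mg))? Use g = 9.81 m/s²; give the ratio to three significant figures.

At the bottom, N − mg = mv²/r, so N = m(v²/r + g) and N/(mg) = v²/(rg) + 1 = (32.1)²/(190 × 9.81) + 1 = 0.5528 + 1 = 1.553.

1.55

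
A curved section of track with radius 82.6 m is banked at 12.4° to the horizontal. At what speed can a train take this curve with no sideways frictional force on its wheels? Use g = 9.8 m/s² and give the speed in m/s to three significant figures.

13.3 m/s

On a frictionless banked curve, N sinθ = mv²/r and N cosθ = mg, so tanθ = v²/(rg).
v = √(r g tanθ) = √(82.6 × 9.8 × tan 12.4°) = √(82.6 × 9.8 × 0.2199) = √178.0 = 13.34 m/s.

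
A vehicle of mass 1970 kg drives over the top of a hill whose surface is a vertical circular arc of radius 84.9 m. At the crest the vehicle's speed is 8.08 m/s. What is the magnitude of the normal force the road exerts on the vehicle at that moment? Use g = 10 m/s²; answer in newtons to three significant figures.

18200 N

At the crest the centripetal acceleration points downward (toward the centre of the arc), so mg − N = mv²/r.
N = m(g − v²/r) = 1970 × (10.0 − (8.08)²/84.9) = 1970 × (10.0 − 0.7690) = 1970 × 9.231 = 18190 N.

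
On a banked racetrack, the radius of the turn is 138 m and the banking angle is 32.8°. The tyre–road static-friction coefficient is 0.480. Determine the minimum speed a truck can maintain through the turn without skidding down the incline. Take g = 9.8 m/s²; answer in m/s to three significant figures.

At the minimum speed, friction acts up the slope at its limiting value f = μN. Radially (horizontal, toward centre): N sinθ − μN cosθ = mv²/r. Vertically: N cosθ + μN sinθ = mg.
Dividing: v² = r g (sinθ − μcosθ)/(cosθ + μsinθ).
sinθ − μcosθ = 0.5417 − 0.480×0.8406 = 0.1382; cosθ + μsinθ = 0.8406 + 0.480×0.5417 = 1.101.
v² = 138 × 9.8 × 0.1382/1.101 = 169.9 m²/s², so v = 13.03 m/s.

13.0 m/s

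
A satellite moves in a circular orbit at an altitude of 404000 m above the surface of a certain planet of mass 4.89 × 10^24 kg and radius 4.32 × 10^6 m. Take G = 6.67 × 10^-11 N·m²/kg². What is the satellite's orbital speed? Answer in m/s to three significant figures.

8310 m/s

Orbital radius r = R + h = 4.32 × 10^6 + 404000 = 4.724 × 10^6 m.
Gravity supplies the centripetal force: G M m / r² = m v² / r, so v = √(GM/r).
v = √(6.67 × 10^-11 × 4.89 × 10^24 / 4.724 × 10^6) = √(6.904 × 10^7) = 8309 m/s.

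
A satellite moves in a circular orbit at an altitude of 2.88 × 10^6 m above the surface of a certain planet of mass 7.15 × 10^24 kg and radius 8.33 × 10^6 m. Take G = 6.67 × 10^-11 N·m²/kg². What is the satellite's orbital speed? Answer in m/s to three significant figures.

6520 m/s

Orbital radius r = R + h = 8.33 × 10^6 + 2.88 × 10^6 = 1.121 × 10^7 m.
Gravity supplies the centripetal force: G M m / r² = m v² / r, so v = √(GM/r).
v = √(6.67 × 10^-11 × 7.15 × 10^24 / 1.121 × 10^7) = √(4.254 × 10^7) = 6522 m/s.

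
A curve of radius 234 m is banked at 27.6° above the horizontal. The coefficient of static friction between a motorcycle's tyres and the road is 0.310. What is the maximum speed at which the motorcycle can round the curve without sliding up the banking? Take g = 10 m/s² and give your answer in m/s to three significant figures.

48.2 m/s

At the maximum speed, friction acts down the slope at its limiting value f = μN. Radially (horizontal, toward centre): N sinθ + μN cosθ = mv²/r. Vertically: N cosθ − μN sinθ = mg.
Dividing: v² = r g (sinθ + μcosθ)/(cosθ − μsinθ).
sinθ + μcosθ = 0.4633 + 0.310×0.8862 = 0.7380; cosθ − μsinθ = 0.8862 − 0.310×0.4633 = 0.7426.
v² = 234 × 10.0 × 0.7380/0.7426 = 2326 m²/s², so v = 48.22 m/s.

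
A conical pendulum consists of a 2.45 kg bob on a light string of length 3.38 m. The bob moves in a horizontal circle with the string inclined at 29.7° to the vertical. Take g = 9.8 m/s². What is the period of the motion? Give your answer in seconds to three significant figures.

r = L sinθ = 1.675 m. From T sinθ = mω²r and T cosθ = mg: tanθ = ω²r/g, so ω² = g tanθ / r = g/(L cosθ).
ω = √(g/(L cosθ)) = √(9.8/(3.38 × 0.8686)) = √3.338 = 1.827 rad/s.
Period = 2π/ω = 3.439 s.

3.44 s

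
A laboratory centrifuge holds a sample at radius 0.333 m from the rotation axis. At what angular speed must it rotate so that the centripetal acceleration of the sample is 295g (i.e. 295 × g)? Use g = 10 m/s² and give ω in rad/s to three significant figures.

94.1 rad/s

Centripetal acceleration a_c = ω²r. Setting ω²r = 295g:
ω = √(295g / r) = √(295 × 10.0 / 0.333) = √8859 = 94.12 rad/s.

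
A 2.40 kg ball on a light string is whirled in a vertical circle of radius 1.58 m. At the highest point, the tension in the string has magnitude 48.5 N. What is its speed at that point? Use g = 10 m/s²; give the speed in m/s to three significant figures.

At the top, T + mg = mv²/r, so v = √(r(T/m + g)) = √(1.58 × (48.5/2.40 + 10.0)) = √(1.58 × 30.21) = √47.73 = 6.909 m/s.

6.91 m/s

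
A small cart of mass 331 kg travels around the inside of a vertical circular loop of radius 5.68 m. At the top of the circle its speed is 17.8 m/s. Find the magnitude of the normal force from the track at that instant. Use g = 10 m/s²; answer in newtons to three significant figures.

15200 N

At the top, both N and the weight mg point inward (toward the centre), so N + mg = mv²/r.
N = m(v²/r − g) = 331 × ((17.8)²/5.68 − 10.0) = 331 × (55.78 − 10.0) = 331 × 45.78 = 15150 N.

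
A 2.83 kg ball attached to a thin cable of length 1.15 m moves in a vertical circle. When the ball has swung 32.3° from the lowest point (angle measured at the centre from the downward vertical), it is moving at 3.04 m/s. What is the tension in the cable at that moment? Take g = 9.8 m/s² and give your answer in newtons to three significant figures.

Take the radial direction toward the centre of the circle as positive. The component of the weight along the string toward the centre is −mg cos φ (φ measured from the bottom), so Newton's second law along the string gives T − mg cos φ = m v²/r.
cos 32.3° = 0.8453, so T = m(v²/r + g cos φ) = 2.83 × ((3.04)²/1.15 + 9.8 × 0.8453) = 2.83 × (8.036 + (8.284)) = 2.83 × 16.32 = 46.18 N.

46.2 N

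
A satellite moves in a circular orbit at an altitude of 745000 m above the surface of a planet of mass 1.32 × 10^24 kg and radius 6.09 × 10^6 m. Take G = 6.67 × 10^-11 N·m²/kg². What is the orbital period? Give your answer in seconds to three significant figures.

r = R + h = 6.09 × 10^6 + 745000 = 6.835 × 10^6 m. Gravity provides the centripetal force: G M m / r² = m v² / r ⇒ v = √(GM/r) = 3589 m/s.
T = 2πr/v = 2π × 6.835 × 10^6 / 3589 = 11970 s.

12000 s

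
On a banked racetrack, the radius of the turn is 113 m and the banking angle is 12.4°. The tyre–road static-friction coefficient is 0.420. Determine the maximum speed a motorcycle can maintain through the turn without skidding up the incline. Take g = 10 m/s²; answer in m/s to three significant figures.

At the maximum speed, friction acts down the slope at its limiting value f = μN. Radially (horizontal, toward centre): N sinθ + μN cosθ = mv²/r. Vertically: N cosθ − μN sinθ = mg.
Dividing: v² = r g (sinθ + μcosθ)/(cosθ − μsinθ).
sinθ + μcosθ = 0.2147 + 0.420×0.9767 = 0.6249; cosθ − μsinθ = 0.9767 − 0.420×0.2147 = 0.8865.
v² = 113 × 10.0 × 0.6249/0.8865 = 796.6 m²/s², so v = 28.22 m/s.

28.2 m/s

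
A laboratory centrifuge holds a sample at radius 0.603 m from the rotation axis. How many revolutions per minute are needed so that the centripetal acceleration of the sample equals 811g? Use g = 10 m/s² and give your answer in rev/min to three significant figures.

Require ω²r = 811g, so ω = √(811 × 10.0/0.603) = 116.0 rad/s.
In rev/min: ω × 60/(2π) = 116.0 × 60/(2π) = 1107 rev/min.

1110 rev/min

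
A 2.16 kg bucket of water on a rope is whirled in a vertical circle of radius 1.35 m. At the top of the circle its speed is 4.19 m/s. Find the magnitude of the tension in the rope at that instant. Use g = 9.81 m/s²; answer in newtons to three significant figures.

At the top, both T and the weight mg point inward (toward the centre), so T + mg = mv²/r.
T = m(v²/r − g) = 2.16 × ((4.19)²/1.35 − 9.81) = 2.16 × (13.00 − 9.81) = 2.16 × 3.195 = 6.900 N.

6.90 N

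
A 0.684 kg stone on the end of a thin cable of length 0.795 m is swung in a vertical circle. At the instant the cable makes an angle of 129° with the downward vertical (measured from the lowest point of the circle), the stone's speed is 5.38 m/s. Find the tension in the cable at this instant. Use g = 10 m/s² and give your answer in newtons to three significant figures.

20.6 N

Take the radial direction toward the centre of the circle as positive. The component of the weight along the string toward the centre is −mg cos φ (φ measured from the bottom), so Newton's second law along the string gives T − mg cos φ = m v²/r.
cos 129° = -0.6293, so T = m(v²/r + g cos φ) = 0.684 × ((5.38)²/0.795 + 10.0 × -0.6293) = 0.684 × (36.41 + (-6.293)) = 0.684 × 30.11 = 20.60 N.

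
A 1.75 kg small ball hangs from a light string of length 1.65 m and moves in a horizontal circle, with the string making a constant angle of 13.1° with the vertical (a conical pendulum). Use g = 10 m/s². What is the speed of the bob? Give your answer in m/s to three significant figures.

The radius of the circle is r = L sinθ = 1.65 × sin 13.1° = 0.3740 m.
Horizontally T sinθ = mv²/r and vertically T cosθ = mg, so tanθ = v²/(rg).
v = √(r g tanθ) = √(0.3740 × 10.0 × 0.2327) = √0.8703 = 0.9329 m/s.

0.933 m/s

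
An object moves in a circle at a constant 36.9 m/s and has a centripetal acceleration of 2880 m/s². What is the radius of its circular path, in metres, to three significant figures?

0.473 m

a_c = v²/r ⇒ r = v²/a_c = (36.9)²/2880 = 1362/2880 = 0.4728 m.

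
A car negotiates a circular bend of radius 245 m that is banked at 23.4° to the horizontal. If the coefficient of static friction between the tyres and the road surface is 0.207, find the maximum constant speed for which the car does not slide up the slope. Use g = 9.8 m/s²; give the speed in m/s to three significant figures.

41.1 m/s

At the maximum speed, friction acts down the slope at its limiting value f = μN. Radially (horizontal, toward centre): N sinθ + μN cosθ = mv²/r. Vertically: N cosθ − μN sinθ = mg.
Dividing: v² = r g (sinθ + μcosθ)/(cosθ − μsinθ).
sinθ + μcosθ = 0.3971 + 0.207×0.9178 = 0.5871; cosθ − μsinθ = 0.9178 − 0.207×0.3971 = 0.8355.
v² = 245 × 9.8 × 0.5871/0.8355 = 1687 m²/s², so v = 41.07 m/s.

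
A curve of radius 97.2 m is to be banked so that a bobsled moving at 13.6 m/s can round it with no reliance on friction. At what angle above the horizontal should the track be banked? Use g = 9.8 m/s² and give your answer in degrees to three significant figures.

With no friction, the horizontal component of the normal force provides the centripetal force: N sinθ = mv²/r, while N cosθ = mg vertically.
Dividing: tanθ = v²/(r g) = (13.6)²/(97.2 × 9.8) = 185.0/952.6 = 0.1942.
θ = arctan(0.1942) = 10.99°.

11.0°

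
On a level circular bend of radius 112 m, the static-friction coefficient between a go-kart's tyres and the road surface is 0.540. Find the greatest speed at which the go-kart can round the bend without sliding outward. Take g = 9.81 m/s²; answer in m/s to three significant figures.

24.4 m/s

The only inward force on a level bend is static friction, so at the limit f_s = μ_s N = μ_s m g = m v²/r.
Mass cancels: v_max = √(μ_s g r) = √(0.540 × 9.81 × 112) = √593.3 = 24.36 m/s.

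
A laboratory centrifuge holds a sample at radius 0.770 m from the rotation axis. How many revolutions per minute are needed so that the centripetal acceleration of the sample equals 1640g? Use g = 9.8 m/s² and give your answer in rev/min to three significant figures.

Require ω²r = 1640g, so ω = √(1640 × 9.8/0.770) = 144.5 rad/s.
In rev/min: ω × 60/(2π) = 144.5 × 60/(2π) = 1380 rev/min.

1380 rev/min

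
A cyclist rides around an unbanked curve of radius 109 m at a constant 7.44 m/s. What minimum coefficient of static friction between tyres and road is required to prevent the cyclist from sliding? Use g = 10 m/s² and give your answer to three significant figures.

0.0508

Friction provides the centripetal force: μ_s m g = m v²/r, so μ_s = v²/(g r) = (7.440)²/(10.0 × 109) = 55.35/1090 = 0.05078.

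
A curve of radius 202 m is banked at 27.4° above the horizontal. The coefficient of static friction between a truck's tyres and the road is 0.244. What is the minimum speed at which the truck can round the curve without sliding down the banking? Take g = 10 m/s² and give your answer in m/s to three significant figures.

At the minimum speed, friction acts up the slope at its limiting value f = μN. Radially (horizontal, toward centre): N sinθ − μN cosθ = mv²/r. Vertically: N cosθ + μN sinθ = mg.
Dividing: v² = r g (sinθ − μcosθ)/(cosθ + μsinθ).
sinθ − μcosθ = 0.4602 − 0.244×0.8878 = 0.2436; cosθ + μsinθ = 0.8878 + 0.244×0.4602 = 1.000.
v² = 202 × 10.0 × 0.2436/1.000 = 492.0 m²/s², so v = 22.18 m/s.

22.2 m/s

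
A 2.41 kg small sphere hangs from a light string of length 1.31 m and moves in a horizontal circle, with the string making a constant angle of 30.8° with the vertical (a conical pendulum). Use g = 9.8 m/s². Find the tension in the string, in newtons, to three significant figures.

Vertically the bob has no acceleration, so T cosθ = mg.
T = mg/cosθ = 2.41 × 9.8 / cos 30.8° = 23.62/0.8590 = 27.50 N.

27.5 N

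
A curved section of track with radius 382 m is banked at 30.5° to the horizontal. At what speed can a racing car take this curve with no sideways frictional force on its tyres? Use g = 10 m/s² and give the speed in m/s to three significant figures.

On a frictionless banked curve, N sinθ = mv²/r and N cosθ = mg, so tanθ = v²/(rg).
v = √(r g tanθ) = √(382 × 10.0 × tan 30.5°) = √(382 × 10.0 × 0.5890) = √2250 = 47.44 m/s.

47.4 m/s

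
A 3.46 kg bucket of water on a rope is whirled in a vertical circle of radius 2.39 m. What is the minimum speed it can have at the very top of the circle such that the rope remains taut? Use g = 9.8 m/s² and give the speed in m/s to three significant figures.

4.84 m/s

At the highest point the centre is directly below, so both the weight and T act inward: T + mg = mv²/r.
At minimum speed T → 0, so mg = mv_min²/r ⇒ v_min = √(g r) = √(9.8 × 2.39) = 4.840 m/s.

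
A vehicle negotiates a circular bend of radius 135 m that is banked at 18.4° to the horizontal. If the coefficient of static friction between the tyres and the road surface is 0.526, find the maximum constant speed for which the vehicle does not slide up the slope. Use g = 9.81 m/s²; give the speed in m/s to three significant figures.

At the maximum speed, friction acts down the slope at its limiting value f = μN. Radially (horizontal, toward centre): N sinθ + μN cosθ = mv²/r. Vertically: N cosθ − μN sinθ = mg.
Dividing: v² = r g (sinθ + μcosθ)/(cosθ − μsinθ).
sinθ + μcosθ = 0.3156 + 0.526×0.9489 = 0.8148; cosθ − μsinθ = 0.9489 − 0.526×0.3156 = 0.7828.
v² = 135 × 9.81 × 0.8148/0.7828 = 1378 m²/s², so v = 37.13 m/s.

37.1 m/s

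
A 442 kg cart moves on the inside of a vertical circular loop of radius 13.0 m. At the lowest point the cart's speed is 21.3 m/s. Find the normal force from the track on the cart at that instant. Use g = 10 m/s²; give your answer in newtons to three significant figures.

19800 N

At the lowest point, N points up (toward the centre) and the weight mg points down (away from the centre), so the net inward force is N − mg = mv²/r.
N = m(v²/r + g) = 442 × ((21.3)²/13.0 + 10.0) = 442 × (34.90 + 10.0) = 442 × 44.90 = 19850 N.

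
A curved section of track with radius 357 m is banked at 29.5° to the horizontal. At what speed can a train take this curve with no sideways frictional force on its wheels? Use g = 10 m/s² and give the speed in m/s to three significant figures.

On a frictionless banked curve, N sinθ = mv²/r and N cosθ = mg, so tanθ = v²/(rg).
v = √(r g tanθ) = √(357 × 10.0 × tan 29.5°) = √(357 × 10.0 × 0.5658) = √2020 = 44.94 m/s.

44.9 m/s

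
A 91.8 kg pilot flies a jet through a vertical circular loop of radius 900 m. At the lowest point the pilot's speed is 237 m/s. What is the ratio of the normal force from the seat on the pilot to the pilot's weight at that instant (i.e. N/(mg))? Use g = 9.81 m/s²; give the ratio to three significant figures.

7.36

At the bottom, N − mg = mv²/r, so N = m(v²/r + g) and N/(mg) = v²/(rg) + 1 = (237)²/(900 × 9.81) + 1 = 6.362 + 1 = 7.362.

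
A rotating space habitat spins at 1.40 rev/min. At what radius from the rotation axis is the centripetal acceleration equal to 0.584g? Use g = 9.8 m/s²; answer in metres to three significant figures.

ω = 1.40 rev/min × 2π/60 = 0.1466 rad/s.
a_c = ω²r = 0.584g ⇒ r = 0.584 × 9.8 / (0.1466)² = 5.723/0.02149 = 266.3 m.

266 m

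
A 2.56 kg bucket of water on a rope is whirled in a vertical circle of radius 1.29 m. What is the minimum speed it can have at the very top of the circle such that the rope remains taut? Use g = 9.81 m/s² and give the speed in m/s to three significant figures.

At the highest point the centre is directly below, so both the weight and T act inward: T + mg = mv²/r.
At minimum speed T → 0, so mg = mv_min²/r ⇒ v_min = √(g r) = √(9.81 × 1.29) = 3.557 m/s.

3.56 m/s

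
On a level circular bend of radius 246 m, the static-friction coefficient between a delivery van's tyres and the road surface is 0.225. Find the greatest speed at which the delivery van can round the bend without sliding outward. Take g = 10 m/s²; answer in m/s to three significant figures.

On a flat curve, static friction is the only horizontal force, so it must supply the full centripetal force: μ_s m g = m v²/r.
Mass cancels: v_max = √(μ_s g r) = √(0.225 × 10.0 × 246) = √553.5 = 23.53 m/s.

23.5 m/s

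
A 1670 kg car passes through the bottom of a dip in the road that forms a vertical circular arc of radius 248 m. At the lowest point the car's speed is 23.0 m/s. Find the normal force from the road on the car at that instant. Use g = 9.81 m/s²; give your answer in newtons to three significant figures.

19900 N

At the lowest point, N points up (toward the centre) and the weight mg points down (away from the centre), so the net inward force is N − mg = mv²/r.
N = m(v²/r + g) = 1670 × ((23.0)²/248 + 9.81) = 1670 × (2.133 + 9.81) = 1670 × 11.94 = 19940 N.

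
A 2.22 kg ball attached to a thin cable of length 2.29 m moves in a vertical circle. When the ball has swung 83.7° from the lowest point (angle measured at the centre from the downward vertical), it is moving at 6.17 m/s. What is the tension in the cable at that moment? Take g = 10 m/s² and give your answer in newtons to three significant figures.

Take the radial direction toward the centre of the circle as positive. The component of the weight along the string toward the centre is −mg cos φ (φ measured from the bottom), so Newton's second law along the string gives T − mg cos φ = m v²/r.
cos 83.7° = 0.1097, so T = m(v²/r + g cos φ) = 2.22 × ((6.17)²/2.29 + 10.0 × 0.1097) = 2.22 × (16.62 + (1.097)) = 2.22 × 17.72 = 39.34 N.

39.3 N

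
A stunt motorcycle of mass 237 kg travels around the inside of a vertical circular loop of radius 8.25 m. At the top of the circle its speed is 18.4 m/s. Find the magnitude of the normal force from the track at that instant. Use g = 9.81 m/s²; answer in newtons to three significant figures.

At the top, both N and the weight mg point inward (toward the centre), so N + mg = mv²/r.
N = m(v²/r − g) = 237 × ((18.4)²/8.25 − 9.81) = 237 × (41.04 − 9.81) = 237 × 31.23 = 7401 N.

7400 N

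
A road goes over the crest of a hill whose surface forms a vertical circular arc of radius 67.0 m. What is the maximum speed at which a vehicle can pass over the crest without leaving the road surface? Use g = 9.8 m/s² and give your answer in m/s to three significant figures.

25.6 m/s

At the crest the centre of the circle is below the vehicle, so the net downward (centripetal) force is mg − N = mv²/r.
The vehicle leaves the road when N → 0, giving v_max = √(g r) = √(9.8 × 67.0) = 25.62 m/s.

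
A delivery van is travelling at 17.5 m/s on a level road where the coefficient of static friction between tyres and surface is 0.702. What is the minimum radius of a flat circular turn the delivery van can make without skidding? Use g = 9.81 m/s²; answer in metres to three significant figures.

At the limit, μ_s m g = m v²/r, so r_min = v²/(μ_s g) = (17.5)²/(0.702 × 9.81) = 306.2/6.887 = 44.47 m.

44.5 m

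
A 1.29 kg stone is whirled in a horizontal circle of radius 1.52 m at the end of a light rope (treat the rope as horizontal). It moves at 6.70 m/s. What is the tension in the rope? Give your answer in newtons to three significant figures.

The tension is the only horizontal force, so it supplies the full centripetal force: T = m v²/r = 1.29 × (6.700)²/1.52 = 1.29 × 44.89/1.52 = 38.10 N.

38.1 N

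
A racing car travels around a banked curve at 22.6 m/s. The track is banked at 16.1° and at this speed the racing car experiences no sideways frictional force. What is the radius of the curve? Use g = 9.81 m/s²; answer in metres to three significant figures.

Frictionless banking: tanθ = v²/(rg), so r = v²/(g tanθ).
r = (22.6)²/(9.81 × tan 16.1°) = 510.8/(9.81 × 0.2886) = 510.8/2.832 = 180.4 m.

180 m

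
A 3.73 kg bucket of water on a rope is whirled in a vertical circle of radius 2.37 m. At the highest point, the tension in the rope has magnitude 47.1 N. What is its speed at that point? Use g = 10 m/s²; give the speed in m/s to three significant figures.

7.32 m/s

At the top, T + mg = mv²/r, so v = √(r(T/m + g)) = √(2.37 × (47.1/3.73 + 10.0)) = √(2.37 × 22.63) = √53.63 = 7.323 m/s.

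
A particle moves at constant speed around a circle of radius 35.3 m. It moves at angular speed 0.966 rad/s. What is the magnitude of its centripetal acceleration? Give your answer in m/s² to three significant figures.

32.9 m/s²

v = ωr = 0.966 × 35.3 = 34.10 m/s.
a_c = v²/r = (34.10)²/35.3 = 1163/35.3 = 32.94 m/s².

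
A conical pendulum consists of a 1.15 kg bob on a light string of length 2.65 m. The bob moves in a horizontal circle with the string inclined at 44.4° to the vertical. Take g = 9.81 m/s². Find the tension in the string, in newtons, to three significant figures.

Vertically the bob has no acceleration, so T cosθ = mg.
T = mg/cosθ = 1.15 × 9.81 / cos 44.4° = 11.28/0.7145 = 15.79 N.

15.8 N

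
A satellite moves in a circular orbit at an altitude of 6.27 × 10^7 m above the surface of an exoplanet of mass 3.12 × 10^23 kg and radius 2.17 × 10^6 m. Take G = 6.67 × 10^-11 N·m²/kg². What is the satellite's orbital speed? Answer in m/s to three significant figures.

566 m/s

Orbital radius r = R + h = 2.17 × 10^6 + 6.27 × 10^7 = 6.487 × 10^7 m.
Gravity supplies the centripetal force: G M m / r² = m v² / r, so v = √(GM/r).
v = √(6.67 × 10^-11 × 3.12 × 10^23 / 6.487 × 10^7) = √(320800) = 566.4 m/s.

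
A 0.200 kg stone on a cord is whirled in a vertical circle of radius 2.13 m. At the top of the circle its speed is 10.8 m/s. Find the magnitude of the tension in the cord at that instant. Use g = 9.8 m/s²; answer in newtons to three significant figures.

8.99 N

At the top, both T and the weight mg point inward (toward the centre), so T + mg = mv²/r.
T = m(v²/r − g) = 0.200 × ((10.8)²/2.13 − 9.8) = 0.200 × (54.76 − 9.8) = 0.200 × 44.96 = 8.992 N.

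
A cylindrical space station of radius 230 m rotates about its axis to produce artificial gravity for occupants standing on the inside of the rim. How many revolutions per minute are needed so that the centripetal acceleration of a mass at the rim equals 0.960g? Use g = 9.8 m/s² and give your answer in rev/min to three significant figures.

1.93 rev/min

Require ω²r = 0.960g, so ω = √(0.960 × 9.8/230) = 0.2022 rad/s.
In rev/min: ω × 60/(2π) = 0.2022 × 60/(2π) = 1.931 rev/min.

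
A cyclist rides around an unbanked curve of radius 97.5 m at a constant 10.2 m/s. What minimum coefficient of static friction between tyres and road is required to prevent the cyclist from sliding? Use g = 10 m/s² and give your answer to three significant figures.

0.107

Friction provides the centripetal force: μ_s m g = m v²/r, so μ_s = v²/(g r) = (10.20)²/(10.0 × 97.5) = 104.0/975.0 = 0.1067.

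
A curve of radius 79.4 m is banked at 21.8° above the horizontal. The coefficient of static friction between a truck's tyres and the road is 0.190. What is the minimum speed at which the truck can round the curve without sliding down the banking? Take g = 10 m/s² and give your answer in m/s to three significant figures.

At the minimum speed, friction acts up the slope at its limiting value f = μN. Radially (horizontal, toward centre): N sinθ − μN cosθ = mv²/r. Vertically: N cosθ + μN sinθ = mg.
Dividing: v² = r g (sinθ − μcosθ)/(cosθ + μsinθ).
sinθ − μcosθ = 0.3714 − 0.190×0.9285 = 0.1950; cosθ + μsinθ = 0.9285 + 0.190×0.3714 = 0.9990.
v² = 79.4 × 10.0 × 0.1950/0.9990 = 154.9 m²/s², so v = 12.45 m/s.

12.4 m/s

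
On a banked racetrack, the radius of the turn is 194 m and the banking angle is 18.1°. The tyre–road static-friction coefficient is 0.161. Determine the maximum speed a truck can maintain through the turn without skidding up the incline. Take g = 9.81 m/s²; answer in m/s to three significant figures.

At the maximum speed, friction acts down the slope at its limiting value f = μN. Radially (horizontal, toward centre): N sinθ + μN cosθ = mv²/r. Vertically: N cosθ − μN sinθ = mg.
Dividing: v² = r g (sinθ + μcosθ)/(cosθ − μsinθ).
sinθ + μcosθ = 0.3107 + 0.161×0.9505 = 0.4637; cosθ − μsinθ = 0.9505 − 0.161×0.3107 = 0.9005.
v² = 194 × 9.81 × 0.4637/0.9005 = 980.0 m²/s², so v = 31.31 m/s.

31.3 m/s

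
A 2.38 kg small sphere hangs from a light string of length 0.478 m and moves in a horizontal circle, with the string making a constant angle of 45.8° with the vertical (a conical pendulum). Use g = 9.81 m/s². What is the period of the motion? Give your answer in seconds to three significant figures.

1.16 s

r = L sinθ = 0.3427 m. From T sinθ = mω²r and T cosθ = mg: tanθ = ω²r/g, so ω² = g tanθ / r = g/(L cosθ).
ω = √(g/(L cosθ)) = √(9.81/(0.478 × 0.6972)) = √29.44 = 5.426 rad/s.
Period = 2π/ω = 1.158 s.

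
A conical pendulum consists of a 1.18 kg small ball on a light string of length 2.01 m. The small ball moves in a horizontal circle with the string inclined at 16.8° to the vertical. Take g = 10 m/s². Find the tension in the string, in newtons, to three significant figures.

Vertically the bob has no acceleration, so T cosθ = mg.
T = mg/cosθ = 1.18 × 10.0 / cos 16.8° = 11.80/0.9573 = 12.33 N.

12.3 N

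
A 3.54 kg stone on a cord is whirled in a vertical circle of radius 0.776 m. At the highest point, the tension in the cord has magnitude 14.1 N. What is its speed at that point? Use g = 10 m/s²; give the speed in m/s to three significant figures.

At the top, T + mg = mv²/r, so v = √(r(T/m + g)) = √(0.776 × (14.1/3.54 + 10.0)) = √(0.776 × 13.98) = √10.85 = 3.294 m/s.

3.29 m/s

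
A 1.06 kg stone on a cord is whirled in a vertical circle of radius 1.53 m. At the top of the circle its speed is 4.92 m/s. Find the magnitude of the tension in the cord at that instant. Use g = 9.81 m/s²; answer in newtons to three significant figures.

At the top, both T and the weight mg point inward (toward the centre), so T + mg = mv²/r.
T = m(v²/r − g) = 1.06 × ((4.92)²/1.53 − 9.81) = 1.06 × (15.82 − 9.81) = 1.06 × 6.011 = 6.372 N.

6.37 N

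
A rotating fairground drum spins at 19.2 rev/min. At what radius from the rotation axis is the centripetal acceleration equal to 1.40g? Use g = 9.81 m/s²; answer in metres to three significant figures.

3.40 m

ω = 19.2 rev/min × 2π/60 = 2.011 rad/s.
a_c = ω²r = 1.40g ⇒ r = 1.40 × 9.81 / (2.011)² = 13.73/4.043 = 3.397 m.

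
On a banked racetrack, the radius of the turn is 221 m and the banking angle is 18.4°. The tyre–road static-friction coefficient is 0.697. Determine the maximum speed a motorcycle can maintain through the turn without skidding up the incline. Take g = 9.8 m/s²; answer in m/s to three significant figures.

At the maximum speed, friction acts down the slope at its limiting value f = μN. Radially (horizontal, toward centre): N sinθ + μN cosθ = mv²/r. Vertically: N cosθ − μN sinθ = mg.
Dividing: v² = r g (sinθ + μcosθ)/(cosθ − μsinθ).
sinθ + μcosθ = 0.3156 + 0.697×0.9489 = 0.9770; cosθ − μsinθ = 0.9489 − 0.697×0.3156 = 0.7289.
v² = 221 × 9.8 × 0.9770/0.7289 = 2903 m²/s², so v = 53.88 m/s.

53.9 m/s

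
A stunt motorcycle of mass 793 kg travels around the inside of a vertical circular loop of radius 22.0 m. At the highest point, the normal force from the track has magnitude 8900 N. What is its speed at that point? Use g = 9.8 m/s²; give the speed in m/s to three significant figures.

21.5 m/s

At the top, N + mg = mv²/r, so v = √(r(N/m + g)) = √(22.0 × (8900/793 + 9.8)) = √(22.0 × 21.02) = √462.5 = 21.51 m/s.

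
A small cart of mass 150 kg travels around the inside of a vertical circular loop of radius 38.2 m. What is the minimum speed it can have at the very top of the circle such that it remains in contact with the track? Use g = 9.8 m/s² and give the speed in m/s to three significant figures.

19.3 m/s

At the highest point the centre is directly below, so both the weight and N act inward: N + mg = mv²/r.
At minimum speed N → 0, so mg = mv_min²/r ⇒ v_min = √(g r) = √(9.8 × 38.2) = 19.35 m/s.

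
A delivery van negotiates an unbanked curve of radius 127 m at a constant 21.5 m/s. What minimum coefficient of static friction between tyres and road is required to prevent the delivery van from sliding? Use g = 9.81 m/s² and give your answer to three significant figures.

0.371

Friction provides the centripetal force: μ_s m g = m v²/r, so μ_s = v²/(g r) = (21.50)²/(9.81 × 127) = 462.2/1246 = 0.3710.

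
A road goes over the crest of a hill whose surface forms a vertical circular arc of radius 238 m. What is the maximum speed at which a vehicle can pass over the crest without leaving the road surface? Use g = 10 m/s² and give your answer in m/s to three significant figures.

48.8 m/s

At the crest the centre of the circle is below the vehicle, so the net downward (centripetal) force is mg − N = mv²/r.
The vehicle leaves the road when N → 0, giving v_max = √(g r) = √(10.0 × 238) = 48.79 m/s.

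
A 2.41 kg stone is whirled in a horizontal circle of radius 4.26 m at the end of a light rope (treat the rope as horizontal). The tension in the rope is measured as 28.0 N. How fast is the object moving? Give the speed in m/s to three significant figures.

T = m v²/r ⇒ v = √(T r / m) = √(28.0 × 4.26 / 2.41) = √49.49 = 7.035 m/s.

7.04 m/s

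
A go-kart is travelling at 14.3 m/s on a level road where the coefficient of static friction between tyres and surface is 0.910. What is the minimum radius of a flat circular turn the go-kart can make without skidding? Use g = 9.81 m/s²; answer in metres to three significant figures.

At the limit, μ_s m g = m v²/r, so r_min = v²/(μ_s g) = (14.3)²/(0.910 × 9.81) = 204.5/8.927 = 22.91 m.

22.9 m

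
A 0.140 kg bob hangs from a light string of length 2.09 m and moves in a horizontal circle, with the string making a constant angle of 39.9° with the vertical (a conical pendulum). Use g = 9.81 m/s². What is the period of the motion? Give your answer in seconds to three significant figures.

r = L sinθ = 1.341 m. From T sinθ = mω²r and T cosθ = mg: tanθ = ω²r/g, so ω² = g tanθ / r = g/(L cosθ).
ω = √(g/(L cosθ)) = √(9.81/(2.09 × 0.7672)) = √6.118 = 2.474 rad/s.
Period = 2π/ω = 2.540 s.

2.54 s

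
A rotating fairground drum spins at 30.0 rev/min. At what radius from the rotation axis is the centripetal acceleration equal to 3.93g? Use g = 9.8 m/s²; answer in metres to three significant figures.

3.90 m

ω = 30.0 rev/min × 2π/60 = 3.142 rad/s.
a_c = ω²r = 3.93g ⇒ r = 3.93 × 9.8 / (3.142)² = 38.51/9.870 = 3.902 m.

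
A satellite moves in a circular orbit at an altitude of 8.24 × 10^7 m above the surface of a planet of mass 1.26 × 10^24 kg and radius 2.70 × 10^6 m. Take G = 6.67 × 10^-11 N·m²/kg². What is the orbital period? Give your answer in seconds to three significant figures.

r = R + h = 2.70 × 10^6 + 8.24 × 10^7 = 8.510 × 10^7 m. Gravity provides the centripetal force: G M m / r² = m v² / r ⇒ v = √(GM/r) = 993.8 m/s.
T = 2πr/v = 2π × 8.510 × 10^7 / 993.8 = 538100 s.

538000 s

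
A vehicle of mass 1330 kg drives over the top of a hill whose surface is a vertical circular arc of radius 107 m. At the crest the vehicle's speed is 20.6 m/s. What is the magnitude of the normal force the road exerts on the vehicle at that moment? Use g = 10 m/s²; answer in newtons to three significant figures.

8030 N

At the crest the centripetal acceleration points downward (toward the centre of the arc), so mg − N = mv²/r.
N = m(g − v²/r) = 1330 × (10.0 − (20.6)²/107) = 1330 × (10.0 − 3.966) = 1330 × 6.034 = 8025 N.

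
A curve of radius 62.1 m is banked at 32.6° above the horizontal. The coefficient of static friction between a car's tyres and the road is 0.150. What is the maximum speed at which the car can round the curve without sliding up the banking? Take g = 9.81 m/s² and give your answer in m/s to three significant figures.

23.1 m/s

At the maximum speed, friction acts down the slope at its limiting value f = μN. Radially (horizontal, toward centre): N sinθ + μN cosθ = mv²/r. Vertically: N cosθ − μN sinθ = mg.
Dividing: v² = r g (sinθ + μcosθ)/(cosθ − μsinθ).
sinθ + μcosθ = 0.5388 + 0.150×0.8425 = 0.6651; cosθ − μsinθ = 0.8425 − 0.150×0.5388 = 0.7616.
v² = 62.1 × 9.81 × 0.6651/0.7616 = 532.0 m²/s², so v = 23.07 m/s.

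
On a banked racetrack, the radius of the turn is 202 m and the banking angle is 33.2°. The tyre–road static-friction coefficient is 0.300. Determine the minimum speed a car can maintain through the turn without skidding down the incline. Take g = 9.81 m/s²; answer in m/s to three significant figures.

At the minimum speed, friction acts up the slope at its limiting value f = μN. Radially (horizontal, toward centre): N sinθ − μN cosθ = mv²/r. Vertically: N cosθ + μN sinθ = mg.
Dividing: v² = r g (sinθ − μcosθ)/(cosθ + μsinθ).
sinθ − μcosθ = 0.5476 − 0.300×0.8368 = 0.2965; cosθ + μsinθ = 0.8368 + 0.300×0.5476 = 1.001.
v² = 202 × 9.81 × 0.2965/1.001 = 587.0 m²/s², so v = 24.23 m/s.

24.2 m/s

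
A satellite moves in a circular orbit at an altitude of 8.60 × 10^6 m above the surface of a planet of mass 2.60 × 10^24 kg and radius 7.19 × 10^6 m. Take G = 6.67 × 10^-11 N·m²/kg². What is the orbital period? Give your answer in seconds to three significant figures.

r = R + h = 7.19 × 10^6 + 8.60 × 10^6 = 1.579 × 10^7 m. Gravity provides the centripetal force: G M m / r² = m v² / r ⇒ v = √(GM/r) = 3314 m/s.
T = 2πr/v = 2π × 1.579 × 10^7 / 3314 = 29940 s.

29900 s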